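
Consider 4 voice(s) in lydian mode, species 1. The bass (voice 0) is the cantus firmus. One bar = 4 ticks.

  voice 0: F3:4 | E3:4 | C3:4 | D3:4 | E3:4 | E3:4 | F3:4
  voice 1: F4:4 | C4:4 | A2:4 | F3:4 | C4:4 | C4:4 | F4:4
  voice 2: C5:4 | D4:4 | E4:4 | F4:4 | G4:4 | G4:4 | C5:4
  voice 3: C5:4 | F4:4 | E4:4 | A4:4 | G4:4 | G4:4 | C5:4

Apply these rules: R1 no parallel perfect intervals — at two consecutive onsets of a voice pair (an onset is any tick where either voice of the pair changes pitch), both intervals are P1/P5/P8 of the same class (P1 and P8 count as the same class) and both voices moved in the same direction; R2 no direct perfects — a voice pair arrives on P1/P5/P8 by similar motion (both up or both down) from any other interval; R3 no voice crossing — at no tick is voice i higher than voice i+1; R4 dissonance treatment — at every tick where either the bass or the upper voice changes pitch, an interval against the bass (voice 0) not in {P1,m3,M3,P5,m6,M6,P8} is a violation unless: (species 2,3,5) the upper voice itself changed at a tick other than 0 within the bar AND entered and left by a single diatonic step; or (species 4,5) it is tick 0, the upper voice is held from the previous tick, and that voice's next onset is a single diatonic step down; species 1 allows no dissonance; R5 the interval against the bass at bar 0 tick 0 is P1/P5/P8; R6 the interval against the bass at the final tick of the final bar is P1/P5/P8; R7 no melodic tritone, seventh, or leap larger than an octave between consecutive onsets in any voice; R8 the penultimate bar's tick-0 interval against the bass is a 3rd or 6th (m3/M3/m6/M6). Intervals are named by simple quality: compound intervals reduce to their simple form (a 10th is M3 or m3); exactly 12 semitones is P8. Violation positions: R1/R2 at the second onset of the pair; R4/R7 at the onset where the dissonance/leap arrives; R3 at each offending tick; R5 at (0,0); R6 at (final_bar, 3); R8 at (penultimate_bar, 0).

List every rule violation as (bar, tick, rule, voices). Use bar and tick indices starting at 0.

bar 0: v0=F3 v1=F4 v2=C5 v3=C5 downbeat P5
bar 1: v0=E3 v1=C4 v2=D4 v3=F4 downbeat m2
bar 2: v0=C3 v1=A2 v2=E4 v3=E4 downbeat M3
bar 3: v0=D3 v1=F3 v2=F4 v3=A4 downbeat P5
bar 4: v0=E3 v1=C4 v2=G4 v3=G4 downbeat m3
bar 5: v0=E3 v1=C4 v2=G4 v3=G4 downbeat m3
bar 6: v0=F3 v1=F4 v2=C5 v3=C5 downbeat P5
  -> R4 @ bar 1 tick 0 v(0, 2): E3/D4 m7 untreated
  -> R4 @ bar 1 tick 0 v(0, 3): E3/F4 m2 untreated
  -> R7 @ bar 1 tick 0 v(2,): C5->D4 leap 10st
  -> R2 @ bar 2 tick 0 v(1, 3): C4/F4 P4 -> A2/E4 P5 similar
  -> R3 @ bar 2 tick 0 v(0, 1): C3 above A2
  -> R7 @ bar 2 tick 0 v(1,): C4->A2 leap 15st
  -> R3 @ bar 2 tick 1 v(0, 1): C3 above A2
  -> R3 @ bar 2 tick 2 v(0, 1): C3 above A2
  -> R3 @ bar 2 tick 3 v(0, 1): C3 above A2
  -> R2 @ bar 3 tick 0 v(0, 3): C3/E4 M3 -> D3/A4 P5 similar
  -> R2 @ bar 3 tick 0 v(1, 2): A2/E4 P5 -> F3/F4 P8 similar
  -> R2 @ bar 4 tick 0 v(1, 2): F3/F4 P8 -> C4/G4 P5 similar
  -> R1 @ bar 6 tick 0 v(1, 2): C4/G4 P5 -> F4/C5 P5 similar
  -> R1 @ bar 6 tick 0 v(1, 3): C4/G4 P5 -> F4/C5 P5 similar
  -> R1 @ bar 6 tick 0 v(2, 3): G4/G4 P1 -> C5/C5 P1 similar
  -> R2 @ bar 6 tick 0 v(0, 1): E3/C4 m6 -> F3/F4 P8 similar
  -> R2 @ bar 6 tick 0 v(0, 2): E3/G4 m3 -> F3/C5 P5 similar
  -> R2 @ bar 6 tick 0 v(0, 3): E3/G4 m3 -> F3/C5 P5 similar

(1, 0, R4, (0, 2))
(1, 0, R4, (0, 3))
(1, 0, R7, (2,))
(2, 0, R2, (1, 3))
(2, 0, R3, (0, 1))
(2, 0, R7, (1,))
(2, 1, R3, (0, 1))
(2, 2, R3, (0, 1))
(2, 3, R3, (0, 1))
(3, 0, R2, (0, 3))
(3, 0, R2, (1, 2))
(4, 0, R2, (1, 2))
(6, 0, R1, (1, 2))
(6, 0, R1, (1, 3))
(6, 0, R1, (2, 3))
(6, 0, R2, (0, 1))
(6, 0, R2, (0, 2))
(6, 0, R2, (0, 3))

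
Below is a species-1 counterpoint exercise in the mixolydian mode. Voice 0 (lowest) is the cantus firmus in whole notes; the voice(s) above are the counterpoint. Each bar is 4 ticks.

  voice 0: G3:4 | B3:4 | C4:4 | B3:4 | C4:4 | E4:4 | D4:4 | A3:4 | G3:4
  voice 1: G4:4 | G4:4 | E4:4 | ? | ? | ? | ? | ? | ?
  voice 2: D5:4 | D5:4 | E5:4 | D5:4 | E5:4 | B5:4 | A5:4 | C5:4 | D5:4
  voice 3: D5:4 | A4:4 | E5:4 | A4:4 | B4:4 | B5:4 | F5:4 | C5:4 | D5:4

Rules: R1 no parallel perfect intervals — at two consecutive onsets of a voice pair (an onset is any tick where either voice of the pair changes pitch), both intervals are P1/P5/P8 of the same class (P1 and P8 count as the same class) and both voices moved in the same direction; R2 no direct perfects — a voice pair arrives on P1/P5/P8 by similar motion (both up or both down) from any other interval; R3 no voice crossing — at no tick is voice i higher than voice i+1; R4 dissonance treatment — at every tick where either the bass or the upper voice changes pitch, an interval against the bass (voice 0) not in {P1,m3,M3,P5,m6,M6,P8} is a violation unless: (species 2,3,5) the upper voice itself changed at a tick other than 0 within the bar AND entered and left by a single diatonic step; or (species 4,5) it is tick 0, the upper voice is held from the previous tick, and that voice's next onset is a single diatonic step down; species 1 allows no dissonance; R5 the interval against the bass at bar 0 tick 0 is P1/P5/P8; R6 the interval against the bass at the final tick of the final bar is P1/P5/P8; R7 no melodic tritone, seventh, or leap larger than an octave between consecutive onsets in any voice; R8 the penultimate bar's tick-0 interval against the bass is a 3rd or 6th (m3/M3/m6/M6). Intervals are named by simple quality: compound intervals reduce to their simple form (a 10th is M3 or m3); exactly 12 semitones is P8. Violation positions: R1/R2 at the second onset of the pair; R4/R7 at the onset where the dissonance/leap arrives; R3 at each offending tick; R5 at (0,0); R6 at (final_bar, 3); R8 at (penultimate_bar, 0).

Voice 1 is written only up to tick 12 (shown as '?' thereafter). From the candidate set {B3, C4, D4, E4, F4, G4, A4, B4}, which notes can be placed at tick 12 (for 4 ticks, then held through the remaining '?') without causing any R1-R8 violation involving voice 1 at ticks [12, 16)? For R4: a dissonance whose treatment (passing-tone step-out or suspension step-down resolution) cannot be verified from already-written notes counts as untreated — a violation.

B3: violates R2
C4: violates R4
D4: violates R1,R2
E4: violates R4
F4: violates R4
G4: legal
A4: violates R4
B4: legal

{B4, G4}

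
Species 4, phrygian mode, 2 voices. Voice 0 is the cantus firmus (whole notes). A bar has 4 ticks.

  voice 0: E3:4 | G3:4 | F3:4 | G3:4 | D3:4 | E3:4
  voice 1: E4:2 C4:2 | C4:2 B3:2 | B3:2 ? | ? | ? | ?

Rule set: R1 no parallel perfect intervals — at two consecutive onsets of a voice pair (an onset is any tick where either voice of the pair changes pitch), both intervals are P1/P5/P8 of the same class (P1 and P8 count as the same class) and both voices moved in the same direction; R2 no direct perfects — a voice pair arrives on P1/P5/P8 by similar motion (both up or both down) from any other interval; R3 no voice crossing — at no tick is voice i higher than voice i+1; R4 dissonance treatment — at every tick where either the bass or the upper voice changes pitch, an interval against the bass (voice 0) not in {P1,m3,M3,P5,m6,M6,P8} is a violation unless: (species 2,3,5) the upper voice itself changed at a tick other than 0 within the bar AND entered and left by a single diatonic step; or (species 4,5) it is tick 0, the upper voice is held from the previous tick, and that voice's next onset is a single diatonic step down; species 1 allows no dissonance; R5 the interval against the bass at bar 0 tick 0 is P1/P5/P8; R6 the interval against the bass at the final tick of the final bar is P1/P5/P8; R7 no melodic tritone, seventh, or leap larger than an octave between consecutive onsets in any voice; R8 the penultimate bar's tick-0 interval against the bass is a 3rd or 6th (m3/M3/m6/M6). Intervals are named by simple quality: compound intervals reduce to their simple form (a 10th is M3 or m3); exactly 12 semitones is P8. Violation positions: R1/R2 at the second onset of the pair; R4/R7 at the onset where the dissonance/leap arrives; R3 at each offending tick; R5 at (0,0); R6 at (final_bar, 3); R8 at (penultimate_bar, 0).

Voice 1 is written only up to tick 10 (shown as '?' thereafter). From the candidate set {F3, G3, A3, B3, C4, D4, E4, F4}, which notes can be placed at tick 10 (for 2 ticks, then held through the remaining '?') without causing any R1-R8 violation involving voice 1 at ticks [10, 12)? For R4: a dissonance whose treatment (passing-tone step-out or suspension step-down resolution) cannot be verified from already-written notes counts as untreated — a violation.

{A3, B3, C4, D4}

F3: violates R7
G3: violates R4
A3: legal
B3: legal
C4: legal
D4: legal
E4: violates R4
F4: violates R7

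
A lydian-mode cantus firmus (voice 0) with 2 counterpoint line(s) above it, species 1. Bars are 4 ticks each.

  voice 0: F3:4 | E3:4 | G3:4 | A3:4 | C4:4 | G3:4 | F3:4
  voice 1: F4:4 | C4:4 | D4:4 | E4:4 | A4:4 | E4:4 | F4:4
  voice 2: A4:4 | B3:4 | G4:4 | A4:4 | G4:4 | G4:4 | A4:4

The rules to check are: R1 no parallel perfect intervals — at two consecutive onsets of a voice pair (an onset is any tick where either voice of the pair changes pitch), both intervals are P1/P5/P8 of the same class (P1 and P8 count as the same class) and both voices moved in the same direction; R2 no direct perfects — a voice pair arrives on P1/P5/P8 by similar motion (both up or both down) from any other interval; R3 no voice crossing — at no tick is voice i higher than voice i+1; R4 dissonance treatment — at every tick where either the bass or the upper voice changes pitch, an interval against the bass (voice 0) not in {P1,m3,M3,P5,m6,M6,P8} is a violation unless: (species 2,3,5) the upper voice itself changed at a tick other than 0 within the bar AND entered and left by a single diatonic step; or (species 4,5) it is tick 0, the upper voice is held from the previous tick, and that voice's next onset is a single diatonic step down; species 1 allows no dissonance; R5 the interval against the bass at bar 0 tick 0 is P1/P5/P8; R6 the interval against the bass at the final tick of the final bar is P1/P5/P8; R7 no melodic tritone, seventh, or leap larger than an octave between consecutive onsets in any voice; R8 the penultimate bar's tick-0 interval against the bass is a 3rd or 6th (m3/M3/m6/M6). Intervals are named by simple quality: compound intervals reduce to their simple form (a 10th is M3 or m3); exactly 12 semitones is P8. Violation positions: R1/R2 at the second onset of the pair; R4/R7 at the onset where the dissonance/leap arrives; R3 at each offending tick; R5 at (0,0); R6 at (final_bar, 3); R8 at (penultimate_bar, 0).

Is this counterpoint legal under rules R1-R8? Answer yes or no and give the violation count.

bar 0: v0=F3 v1=F4 v2=A4 (M3)
bar 1: v0=E3 v1=C4 v2=B3 (P5)
bar 2: v0=G3 v1=D4 v2=G4 (P8)
bar 3: v0=A3 v1=E4 v2=A4 (P8)
bar 4: v0=C4 v1=A4 v2=G4 (P5)
bar 5: v0=G3 v1=E4 v2=G4 (P8)
bar 6: v0=F3 v1=F4 v2=A4 (M3)
  R5 @ bar0.0: opens on M3
  R2 @ bar1.0: F3/A4 M3 -> E3/B3 P5 similar
  R3 @ bar1.0: C4 above B3
  R7 @ bar1.0: A4->B3 leap 10st
  R3 @ bar1.1: C4 above B3
  R3 @ bar1.2: C4 above B3
  R3 @ bar1.3: C4 above B3
  R2 @ bar2.0: E3/C4 m6 -> G3/D4 P5 similar
  R2 @ bar2.0: E3/B3 P5 -> G3/G4 P8 similar
  R1 @ bar3.0: G3/D4 P5 -> A3/E4 P5 similar
  R1 @ bar3.0: G3/G4 P8 -> A3/A4 P8 similar
  R3 @ bar4.0: A4 above G4
  R3 @ bar4.1: A4 above G4
  R3 @ bar4.2: A4 above G4
  R3 @ bar4.3: A4 above G4
  R8 @ bar5.0: penult P8 not 3rd/6th
  R6 @ bar6.3: closes on M3

No (17 violations)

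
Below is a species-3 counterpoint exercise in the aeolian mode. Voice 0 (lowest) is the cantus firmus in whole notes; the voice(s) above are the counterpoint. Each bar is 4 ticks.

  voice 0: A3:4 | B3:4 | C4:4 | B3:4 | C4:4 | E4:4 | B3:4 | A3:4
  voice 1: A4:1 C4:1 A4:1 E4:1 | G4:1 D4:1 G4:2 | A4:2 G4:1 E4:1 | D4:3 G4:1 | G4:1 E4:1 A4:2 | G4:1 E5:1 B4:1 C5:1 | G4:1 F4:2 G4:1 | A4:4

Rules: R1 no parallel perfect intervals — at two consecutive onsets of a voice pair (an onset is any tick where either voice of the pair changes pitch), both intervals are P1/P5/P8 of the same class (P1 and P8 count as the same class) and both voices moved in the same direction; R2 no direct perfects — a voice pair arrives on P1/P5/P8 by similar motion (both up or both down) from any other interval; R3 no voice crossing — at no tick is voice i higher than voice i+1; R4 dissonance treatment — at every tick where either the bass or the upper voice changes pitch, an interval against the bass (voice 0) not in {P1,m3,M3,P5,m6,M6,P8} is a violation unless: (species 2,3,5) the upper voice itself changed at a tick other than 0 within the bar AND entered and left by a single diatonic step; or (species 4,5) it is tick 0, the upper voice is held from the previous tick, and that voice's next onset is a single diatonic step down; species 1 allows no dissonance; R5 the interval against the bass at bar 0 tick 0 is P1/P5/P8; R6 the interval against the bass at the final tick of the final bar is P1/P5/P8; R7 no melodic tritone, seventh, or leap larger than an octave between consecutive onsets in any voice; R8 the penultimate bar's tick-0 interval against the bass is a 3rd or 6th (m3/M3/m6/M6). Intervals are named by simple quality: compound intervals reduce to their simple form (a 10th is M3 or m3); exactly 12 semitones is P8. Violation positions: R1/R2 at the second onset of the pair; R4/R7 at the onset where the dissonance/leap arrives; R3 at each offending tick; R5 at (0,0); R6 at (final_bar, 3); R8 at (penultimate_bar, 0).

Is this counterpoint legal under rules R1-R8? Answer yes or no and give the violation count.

Yes (0 violations)

bar 0: v0=A3 v1=A4 (P8)
bar 1: v0=B3 v1=G4 (m6)
bar 2: v0=C4 v1=A4 (M6)
bar 3: v0=B3 v1=D4 (m3)
bar 4: v0=C4 v1=G4 (P5)
bar 5: v0=E4 v1=G4 (m3)
bar 6: v0=B3 v1=G4 (m6)
bar 7: v0=A3 v1=A4 (P8)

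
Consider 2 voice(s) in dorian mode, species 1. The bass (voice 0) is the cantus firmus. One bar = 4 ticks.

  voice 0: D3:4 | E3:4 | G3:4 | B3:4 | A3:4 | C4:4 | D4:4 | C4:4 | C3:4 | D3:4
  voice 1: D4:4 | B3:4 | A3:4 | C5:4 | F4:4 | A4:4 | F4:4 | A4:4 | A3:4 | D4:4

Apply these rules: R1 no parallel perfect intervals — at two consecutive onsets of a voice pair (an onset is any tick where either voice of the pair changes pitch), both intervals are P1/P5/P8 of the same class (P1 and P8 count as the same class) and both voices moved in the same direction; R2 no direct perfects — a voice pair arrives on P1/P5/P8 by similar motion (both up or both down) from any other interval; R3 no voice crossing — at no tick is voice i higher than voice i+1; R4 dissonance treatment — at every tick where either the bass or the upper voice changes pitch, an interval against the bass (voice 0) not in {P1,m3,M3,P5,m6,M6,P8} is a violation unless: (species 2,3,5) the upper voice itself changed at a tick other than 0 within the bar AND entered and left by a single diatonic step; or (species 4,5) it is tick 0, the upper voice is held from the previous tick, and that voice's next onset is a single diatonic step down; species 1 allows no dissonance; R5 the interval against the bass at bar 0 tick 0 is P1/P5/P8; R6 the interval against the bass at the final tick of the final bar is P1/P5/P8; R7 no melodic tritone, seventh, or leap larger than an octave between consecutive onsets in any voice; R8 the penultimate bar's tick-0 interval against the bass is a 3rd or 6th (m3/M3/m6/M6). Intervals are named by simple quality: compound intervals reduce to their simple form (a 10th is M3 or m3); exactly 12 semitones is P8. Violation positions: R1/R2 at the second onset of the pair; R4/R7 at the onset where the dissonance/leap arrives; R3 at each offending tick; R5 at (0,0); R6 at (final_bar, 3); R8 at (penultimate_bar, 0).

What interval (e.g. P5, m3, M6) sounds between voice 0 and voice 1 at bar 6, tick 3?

voice 0=D4 voice 1=F4 -> m3

m3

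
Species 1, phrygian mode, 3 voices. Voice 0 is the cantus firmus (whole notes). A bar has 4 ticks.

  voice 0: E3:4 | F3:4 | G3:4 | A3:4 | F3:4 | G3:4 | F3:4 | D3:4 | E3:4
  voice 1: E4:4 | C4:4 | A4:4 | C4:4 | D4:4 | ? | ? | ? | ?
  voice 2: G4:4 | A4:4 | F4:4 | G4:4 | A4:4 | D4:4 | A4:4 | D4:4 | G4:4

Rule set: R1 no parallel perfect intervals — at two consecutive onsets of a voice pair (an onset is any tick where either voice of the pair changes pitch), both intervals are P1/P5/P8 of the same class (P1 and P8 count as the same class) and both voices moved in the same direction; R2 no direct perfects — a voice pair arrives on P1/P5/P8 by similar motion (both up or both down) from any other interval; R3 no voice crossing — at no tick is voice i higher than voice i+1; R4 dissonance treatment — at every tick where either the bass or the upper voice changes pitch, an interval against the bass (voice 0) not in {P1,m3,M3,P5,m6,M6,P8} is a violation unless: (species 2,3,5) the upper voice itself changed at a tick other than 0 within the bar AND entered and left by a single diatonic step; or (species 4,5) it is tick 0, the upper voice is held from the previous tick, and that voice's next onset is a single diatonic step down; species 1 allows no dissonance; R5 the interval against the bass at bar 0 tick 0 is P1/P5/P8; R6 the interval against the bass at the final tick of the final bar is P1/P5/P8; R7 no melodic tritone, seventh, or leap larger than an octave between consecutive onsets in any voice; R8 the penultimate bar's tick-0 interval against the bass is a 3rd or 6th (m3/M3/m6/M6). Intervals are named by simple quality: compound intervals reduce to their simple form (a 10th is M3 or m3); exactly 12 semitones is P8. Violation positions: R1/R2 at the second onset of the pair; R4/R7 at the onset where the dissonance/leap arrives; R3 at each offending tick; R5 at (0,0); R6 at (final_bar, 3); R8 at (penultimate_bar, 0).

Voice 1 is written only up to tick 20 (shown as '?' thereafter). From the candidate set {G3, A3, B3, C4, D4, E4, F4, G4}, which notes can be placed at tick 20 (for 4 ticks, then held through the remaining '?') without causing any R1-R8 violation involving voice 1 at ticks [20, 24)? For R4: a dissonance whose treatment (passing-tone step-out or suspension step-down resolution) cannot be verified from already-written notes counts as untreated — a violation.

G3: violates R1
A3: violates R4
B3: legal
C4: violates R4
D4: legal
E4: violates R3
F4: violates R3,R4
G4: violates R2,R3

{B3, D4}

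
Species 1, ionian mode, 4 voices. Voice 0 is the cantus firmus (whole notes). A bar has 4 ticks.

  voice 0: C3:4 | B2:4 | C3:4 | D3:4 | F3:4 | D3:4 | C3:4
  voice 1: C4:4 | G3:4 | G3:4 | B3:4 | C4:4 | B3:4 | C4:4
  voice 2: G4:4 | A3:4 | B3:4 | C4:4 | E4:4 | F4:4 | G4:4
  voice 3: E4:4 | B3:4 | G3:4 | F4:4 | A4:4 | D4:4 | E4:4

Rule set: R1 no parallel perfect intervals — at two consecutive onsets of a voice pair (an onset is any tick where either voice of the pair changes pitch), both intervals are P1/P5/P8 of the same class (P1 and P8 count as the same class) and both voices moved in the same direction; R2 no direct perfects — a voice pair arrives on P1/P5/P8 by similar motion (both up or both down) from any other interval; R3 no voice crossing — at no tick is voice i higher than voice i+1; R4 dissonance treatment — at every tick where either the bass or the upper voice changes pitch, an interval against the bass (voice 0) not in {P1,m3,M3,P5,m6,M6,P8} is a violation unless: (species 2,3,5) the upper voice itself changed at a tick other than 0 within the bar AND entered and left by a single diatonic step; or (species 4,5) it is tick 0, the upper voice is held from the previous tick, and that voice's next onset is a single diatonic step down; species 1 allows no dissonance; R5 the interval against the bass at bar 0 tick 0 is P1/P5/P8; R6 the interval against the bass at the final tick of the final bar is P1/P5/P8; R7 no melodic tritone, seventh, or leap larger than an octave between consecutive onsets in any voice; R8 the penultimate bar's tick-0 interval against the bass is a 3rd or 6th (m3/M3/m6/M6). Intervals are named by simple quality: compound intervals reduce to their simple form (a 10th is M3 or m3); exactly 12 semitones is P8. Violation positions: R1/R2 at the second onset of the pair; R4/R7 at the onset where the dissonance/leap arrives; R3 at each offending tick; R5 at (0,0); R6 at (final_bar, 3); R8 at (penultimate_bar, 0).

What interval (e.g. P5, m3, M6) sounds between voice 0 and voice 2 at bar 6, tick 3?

voice 0=C3 voice 2=G4 -> P5

P5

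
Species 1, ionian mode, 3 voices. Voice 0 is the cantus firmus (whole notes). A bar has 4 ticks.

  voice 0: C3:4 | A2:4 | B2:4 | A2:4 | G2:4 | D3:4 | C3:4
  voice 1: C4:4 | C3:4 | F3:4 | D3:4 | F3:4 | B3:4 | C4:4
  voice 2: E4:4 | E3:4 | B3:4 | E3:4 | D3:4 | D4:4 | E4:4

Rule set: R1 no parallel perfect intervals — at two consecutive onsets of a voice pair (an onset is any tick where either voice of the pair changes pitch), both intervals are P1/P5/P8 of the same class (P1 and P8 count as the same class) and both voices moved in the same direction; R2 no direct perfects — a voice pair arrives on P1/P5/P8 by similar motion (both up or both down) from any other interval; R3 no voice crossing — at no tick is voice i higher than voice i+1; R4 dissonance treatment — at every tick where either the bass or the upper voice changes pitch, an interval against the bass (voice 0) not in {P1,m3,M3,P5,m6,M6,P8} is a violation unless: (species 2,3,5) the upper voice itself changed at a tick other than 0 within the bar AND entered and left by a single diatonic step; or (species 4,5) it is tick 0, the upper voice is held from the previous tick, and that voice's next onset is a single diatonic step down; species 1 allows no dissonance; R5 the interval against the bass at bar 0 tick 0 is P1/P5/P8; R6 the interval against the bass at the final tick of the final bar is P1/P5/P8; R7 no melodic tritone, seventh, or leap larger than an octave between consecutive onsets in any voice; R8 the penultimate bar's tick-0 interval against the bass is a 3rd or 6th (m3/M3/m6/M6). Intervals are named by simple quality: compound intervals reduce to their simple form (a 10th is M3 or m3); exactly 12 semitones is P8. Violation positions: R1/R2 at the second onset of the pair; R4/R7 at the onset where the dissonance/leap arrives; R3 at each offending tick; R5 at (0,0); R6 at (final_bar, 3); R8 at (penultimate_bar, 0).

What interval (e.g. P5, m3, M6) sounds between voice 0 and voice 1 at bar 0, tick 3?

voice 0=C3 voice 1=C4 -> P8

P8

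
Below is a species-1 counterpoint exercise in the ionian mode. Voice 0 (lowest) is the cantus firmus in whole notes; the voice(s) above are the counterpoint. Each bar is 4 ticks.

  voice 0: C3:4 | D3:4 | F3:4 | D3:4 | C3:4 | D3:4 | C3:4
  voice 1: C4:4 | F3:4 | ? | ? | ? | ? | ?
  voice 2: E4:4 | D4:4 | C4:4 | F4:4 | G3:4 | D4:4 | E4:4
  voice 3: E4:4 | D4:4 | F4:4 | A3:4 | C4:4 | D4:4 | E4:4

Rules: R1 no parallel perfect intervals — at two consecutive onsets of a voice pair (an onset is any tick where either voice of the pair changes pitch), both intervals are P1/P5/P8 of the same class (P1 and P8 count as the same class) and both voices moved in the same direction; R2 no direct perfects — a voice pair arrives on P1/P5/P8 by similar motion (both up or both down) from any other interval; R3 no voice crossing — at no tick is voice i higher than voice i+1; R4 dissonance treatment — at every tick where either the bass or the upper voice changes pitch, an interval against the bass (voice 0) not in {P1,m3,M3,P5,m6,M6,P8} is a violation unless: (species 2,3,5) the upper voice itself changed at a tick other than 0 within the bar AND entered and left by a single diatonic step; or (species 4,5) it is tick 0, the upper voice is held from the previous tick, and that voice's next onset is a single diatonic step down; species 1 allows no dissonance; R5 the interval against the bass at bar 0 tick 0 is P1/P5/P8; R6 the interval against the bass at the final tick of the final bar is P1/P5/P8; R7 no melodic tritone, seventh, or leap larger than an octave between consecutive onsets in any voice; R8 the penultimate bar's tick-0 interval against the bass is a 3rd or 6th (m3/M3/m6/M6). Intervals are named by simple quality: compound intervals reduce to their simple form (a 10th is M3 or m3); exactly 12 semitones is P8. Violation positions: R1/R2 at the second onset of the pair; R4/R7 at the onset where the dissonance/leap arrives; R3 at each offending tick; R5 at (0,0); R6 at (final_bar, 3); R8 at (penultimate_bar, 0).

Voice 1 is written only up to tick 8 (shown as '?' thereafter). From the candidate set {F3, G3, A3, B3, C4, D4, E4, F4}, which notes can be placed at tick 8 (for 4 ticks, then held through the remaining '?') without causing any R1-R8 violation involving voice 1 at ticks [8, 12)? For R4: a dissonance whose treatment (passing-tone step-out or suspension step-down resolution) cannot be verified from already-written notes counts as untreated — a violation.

F3: legal
G3: violates R4
A3: legal
B3: violates R4,R7
C4: violates R2
D4: violates R3
E4: violates R3,R4,R7
F4: violates R2,R3

{A3, F3}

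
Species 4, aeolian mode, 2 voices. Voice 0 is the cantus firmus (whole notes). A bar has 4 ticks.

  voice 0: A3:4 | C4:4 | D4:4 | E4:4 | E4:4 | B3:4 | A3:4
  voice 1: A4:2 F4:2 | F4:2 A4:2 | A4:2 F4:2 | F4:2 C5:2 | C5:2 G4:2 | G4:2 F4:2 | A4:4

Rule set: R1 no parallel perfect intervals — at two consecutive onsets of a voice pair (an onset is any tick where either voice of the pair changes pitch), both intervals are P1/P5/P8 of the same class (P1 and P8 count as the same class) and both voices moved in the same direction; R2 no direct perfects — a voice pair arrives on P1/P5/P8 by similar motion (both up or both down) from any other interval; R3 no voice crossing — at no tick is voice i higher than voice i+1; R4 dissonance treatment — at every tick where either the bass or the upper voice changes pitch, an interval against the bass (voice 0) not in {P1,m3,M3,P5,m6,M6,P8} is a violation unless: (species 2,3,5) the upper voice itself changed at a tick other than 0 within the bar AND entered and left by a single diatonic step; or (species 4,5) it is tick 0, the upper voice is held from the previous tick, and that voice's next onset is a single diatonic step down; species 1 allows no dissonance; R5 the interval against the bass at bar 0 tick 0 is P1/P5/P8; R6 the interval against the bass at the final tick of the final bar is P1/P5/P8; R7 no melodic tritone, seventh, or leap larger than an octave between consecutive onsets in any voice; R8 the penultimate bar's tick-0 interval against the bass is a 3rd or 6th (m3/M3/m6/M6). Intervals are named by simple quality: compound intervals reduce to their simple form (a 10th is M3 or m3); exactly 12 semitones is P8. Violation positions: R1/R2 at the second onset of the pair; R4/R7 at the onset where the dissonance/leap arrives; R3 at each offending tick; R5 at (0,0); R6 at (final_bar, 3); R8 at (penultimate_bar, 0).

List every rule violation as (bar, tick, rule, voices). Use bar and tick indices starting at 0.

(1, 0, R4, (0, 1))
(3, 0, R4, (0, 1))
(5, 2, R4, (0, 1))

bar 0: v0=A3 v1=A4 downbeat P8
bar 1: v0=C4 v1=F4 downbeat P4
bar 2: v0=D4 v1=A4 downbeat P5
bar 3: v0=E4 v1=F4 downbeat m2
bar 4: v0=E4 v1=C5 downbeat m6
bar 5: v0=B3 v1=G4 downbeat m6
bar 6: v0=A3 v1=A4 downbeat P8
  -> R4 @ bar 1 tick 0 v(0, 1): C4/F4 P4 untreated
  -> R4 @ bar 3 tick 0 v(0, 1): E4/F4 m2 untreated
  -> R4 @ bar 5 tick 2 v(0, 1): B3/F4 TT untreated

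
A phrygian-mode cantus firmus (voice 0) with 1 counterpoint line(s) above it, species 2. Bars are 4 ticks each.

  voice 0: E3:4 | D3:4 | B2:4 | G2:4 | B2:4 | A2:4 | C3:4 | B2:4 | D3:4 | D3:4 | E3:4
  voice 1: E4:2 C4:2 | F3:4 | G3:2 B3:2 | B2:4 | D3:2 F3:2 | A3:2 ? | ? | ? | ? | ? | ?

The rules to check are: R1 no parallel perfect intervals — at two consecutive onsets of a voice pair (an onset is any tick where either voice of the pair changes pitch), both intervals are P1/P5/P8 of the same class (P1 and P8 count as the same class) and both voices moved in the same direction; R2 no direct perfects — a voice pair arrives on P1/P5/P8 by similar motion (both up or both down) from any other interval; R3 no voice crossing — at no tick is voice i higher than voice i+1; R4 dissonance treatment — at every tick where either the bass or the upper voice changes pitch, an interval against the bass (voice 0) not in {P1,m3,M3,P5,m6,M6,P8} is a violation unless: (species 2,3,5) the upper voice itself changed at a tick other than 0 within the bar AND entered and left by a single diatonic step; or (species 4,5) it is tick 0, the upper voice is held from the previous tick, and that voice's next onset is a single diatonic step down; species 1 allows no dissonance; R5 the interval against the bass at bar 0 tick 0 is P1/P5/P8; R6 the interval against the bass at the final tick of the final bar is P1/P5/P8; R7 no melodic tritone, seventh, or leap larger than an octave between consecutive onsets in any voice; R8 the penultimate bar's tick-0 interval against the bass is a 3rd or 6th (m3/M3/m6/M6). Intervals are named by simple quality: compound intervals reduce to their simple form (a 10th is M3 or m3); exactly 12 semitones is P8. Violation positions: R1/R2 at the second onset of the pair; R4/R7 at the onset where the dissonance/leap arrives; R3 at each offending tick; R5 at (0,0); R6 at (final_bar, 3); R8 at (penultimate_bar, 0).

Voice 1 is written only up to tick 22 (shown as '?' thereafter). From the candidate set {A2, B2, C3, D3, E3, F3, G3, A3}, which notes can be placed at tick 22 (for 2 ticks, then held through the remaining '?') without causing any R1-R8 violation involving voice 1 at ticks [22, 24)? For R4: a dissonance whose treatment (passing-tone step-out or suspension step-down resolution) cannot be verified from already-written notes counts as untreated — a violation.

{A2, A3, C3, E3, F3}

A2: legal
B2: violates R4,R7
C3: legal
D3: violates R4
E3: legal
F3: legal
G3: violates R4
A3: legal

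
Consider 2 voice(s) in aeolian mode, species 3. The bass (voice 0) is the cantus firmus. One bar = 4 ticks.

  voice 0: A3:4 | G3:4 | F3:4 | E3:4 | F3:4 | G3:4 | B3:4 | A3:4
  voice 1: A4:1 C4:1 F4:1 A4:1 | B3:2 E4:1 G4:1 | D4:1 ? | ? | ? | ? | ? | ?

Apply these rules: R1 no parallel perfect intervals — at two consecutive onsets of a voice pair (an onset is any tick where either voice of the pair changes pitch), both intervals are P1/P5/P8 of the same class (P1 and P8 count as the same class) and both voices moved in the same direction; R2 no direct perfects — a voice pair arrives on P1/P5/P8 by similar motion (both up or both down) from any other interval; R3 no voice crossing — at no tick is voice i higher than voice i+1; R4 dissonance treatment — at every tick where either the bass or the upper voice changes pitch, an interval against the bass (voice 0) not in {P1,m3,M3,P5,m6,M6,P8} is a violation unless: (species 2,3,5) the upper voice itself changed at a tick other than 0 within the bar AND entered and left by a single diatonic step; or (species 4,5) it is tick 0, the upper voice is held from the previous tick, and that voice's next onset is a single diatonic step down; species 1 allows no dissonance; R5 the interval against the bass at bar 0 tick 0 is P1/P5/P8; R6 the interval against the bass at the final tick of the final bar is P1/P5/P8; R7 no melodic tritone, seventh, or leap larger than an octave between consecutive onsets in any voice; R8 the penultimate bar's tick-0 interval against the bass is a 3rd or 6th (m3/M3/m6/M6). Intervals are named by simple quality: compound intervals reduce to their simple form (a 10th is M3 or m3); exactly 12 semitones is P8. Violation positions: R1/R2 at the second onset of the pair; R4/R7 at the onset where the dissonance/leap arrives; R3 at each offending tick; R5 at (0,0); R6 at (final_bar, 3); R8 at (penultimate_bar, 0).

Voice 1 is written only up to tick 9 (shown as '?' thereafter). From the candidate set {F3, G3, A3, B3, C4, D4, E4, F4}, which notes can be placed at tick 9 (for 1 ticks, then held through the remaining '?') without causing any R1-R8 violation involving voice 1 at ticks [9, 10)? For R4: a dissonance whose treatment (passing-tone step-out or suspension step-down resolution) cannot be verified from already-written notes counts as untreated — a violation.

F3: legal
G3: violates R4
A3: legal
B3: violates R4
C4: legal
D4: legal
E4: violates R4
F4: legal

{A3, C4, D4, F3, F4}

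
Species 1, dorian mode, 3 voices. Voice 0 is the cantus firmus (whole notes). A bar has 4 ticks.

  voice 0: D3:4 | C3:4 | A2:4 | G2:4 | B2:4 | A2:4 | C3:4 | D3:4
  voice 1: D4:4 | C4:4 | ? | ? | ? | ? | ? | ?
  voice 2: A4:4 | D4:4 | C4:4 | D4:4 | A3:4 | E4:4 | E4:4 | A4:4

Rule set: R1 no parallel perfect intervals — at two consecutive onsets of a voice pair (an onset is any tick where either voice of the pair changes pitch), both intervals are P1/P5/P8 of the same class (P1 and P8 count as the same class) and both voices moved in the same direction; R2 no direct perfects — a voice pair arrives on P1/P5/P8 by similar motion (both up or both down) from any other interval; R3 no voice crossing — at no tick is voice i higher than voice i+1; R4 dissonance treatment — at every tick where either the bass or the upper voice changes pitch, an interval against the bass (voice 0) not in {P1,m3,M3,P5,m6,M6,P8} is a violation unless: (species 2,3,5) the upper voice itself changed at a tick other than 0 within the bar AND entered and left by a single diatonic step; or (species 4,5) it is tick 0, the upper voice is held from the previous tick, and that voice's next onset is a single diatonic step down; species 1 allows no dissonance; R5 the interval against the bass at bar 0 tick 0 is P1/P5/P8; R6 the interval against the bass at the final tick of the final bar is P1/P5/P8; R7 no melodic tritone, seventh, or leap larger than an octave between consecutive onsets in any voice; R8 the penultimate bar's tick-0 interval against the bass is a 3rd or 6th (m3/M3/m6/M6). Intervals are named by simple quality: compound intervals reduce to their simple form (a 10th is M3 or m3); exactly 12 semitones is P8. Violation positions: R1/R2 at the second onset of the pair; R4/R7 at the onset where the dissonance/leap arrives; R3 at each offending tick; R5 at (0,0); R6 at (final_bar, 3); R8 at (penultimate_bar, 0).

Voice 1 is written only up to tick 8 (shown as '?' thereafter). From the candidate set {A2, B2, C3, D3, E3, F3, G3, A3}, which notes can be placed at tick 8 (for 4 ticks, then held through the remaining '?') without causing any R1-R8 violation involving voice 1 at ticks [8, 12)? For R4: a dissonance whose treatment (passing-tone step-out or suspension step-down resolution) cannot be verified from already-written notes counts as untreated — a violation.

A2: violates R1,R7
B2: violates R4,R7
C3: violates R2
D3: violates R4,R7
E3: violates R2
F3: violates R2
G3: violates R4
A3: violates R1

{}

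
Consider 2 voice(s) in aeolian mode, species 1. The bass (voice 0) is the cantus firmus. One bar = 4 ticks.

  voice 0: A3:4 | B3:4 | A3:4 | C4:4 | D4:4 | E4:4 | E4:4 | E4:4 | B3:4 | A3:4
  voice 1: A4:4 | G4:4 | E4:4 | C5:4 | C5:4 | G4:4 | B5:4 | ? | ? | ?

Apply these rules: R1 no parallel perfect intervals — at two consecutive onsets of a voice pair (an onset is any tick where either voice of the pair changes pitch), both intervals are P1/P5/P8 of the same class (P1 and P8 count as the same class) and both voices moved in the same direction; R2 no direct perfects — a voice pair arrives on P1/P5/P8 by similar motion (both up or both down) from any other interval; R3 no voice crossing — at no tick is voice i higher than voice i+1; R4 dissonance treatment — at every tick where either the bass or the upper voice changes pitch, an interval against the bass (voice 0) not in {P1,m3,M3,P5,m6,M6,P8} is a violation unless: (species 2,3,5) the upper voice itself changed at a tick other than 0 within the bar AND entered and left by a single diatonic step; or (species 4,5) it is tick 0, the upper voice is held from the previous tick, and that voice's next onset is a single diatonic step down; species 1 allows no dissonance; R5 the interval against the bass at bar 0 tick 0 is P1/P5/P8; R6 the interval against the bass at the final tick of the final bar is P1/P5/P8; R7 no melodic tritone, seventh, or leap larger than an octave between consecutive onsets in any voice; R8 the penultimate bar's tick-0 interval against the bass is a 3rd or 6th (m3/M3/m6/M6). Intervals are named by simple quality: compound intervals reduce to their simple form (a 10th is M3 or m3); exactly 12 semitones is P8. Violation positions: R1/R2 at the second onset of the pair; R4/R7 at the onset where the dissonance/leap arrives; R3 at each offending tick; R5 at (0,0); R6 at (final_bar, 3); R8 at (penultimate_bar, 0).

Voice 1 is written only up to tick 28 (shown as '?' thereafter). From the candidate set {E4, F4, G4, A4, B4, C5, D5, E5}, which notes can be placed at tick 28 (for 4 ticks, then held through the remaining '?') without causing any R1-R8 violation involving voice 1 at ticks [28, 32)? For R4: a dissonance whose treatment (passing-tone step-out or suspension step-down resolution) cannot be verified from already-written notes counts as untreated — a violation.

{B4, E5}

E4: violates R7
F4: violates R4,R7
G4: violates R7
A4: violates R4,R7
B4: legal
C5: violates R7
D5: violates R4
E5: legal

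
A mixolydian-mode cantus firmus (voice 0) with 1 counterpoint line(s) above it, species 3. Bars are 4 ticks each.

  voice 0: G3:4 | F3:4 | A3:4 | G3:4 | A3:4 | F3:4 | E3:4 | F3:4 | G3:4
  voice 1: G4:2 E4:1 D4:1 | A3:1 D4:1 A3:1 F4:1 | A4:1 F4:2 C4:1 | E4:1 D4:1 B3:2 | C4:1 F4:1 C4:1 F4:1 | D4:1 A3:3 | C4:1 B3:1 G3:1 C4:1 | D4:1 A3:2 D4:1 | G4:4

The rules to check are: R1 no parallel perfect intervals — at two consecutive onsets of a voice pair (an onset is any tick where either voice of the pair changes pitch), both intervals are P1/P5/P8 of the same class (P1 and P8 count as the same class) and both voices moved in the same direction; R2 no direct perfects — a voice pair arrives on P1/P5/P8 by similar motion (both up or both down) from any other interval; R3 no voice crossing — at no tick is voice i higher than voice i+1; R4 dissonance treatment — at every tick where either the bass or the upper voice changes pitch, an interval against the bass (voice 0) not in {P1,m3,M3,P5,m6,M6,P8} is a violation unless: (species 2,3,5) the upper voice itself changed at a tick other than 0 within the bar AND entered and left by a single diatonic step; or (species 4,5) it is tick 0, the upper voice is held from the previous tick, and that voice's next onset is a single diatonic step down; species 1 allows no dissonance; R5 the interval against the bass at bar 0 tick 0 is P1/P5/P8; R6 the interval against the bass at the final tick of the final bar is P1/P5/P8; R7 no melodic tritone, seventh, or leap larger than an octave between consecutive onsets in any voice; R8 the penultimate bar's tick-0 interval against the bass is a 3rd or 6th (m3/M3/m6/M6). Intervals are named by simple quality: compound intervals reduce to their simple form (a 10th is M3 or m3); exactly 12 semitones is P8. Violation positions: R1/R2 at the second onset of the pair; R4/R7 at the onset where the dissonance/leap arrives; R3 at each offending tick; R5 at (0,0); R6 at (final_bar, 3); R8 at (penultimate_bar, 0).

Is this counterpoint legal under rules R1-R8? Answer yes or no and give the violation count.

No (2 violations)

bar 0: v0=G3 v1=G4 (P8)
bar 1: v0=F3 v1=A3 (M3)
bar 2: v0=A3 v1=A4 (P8)
bar 3: v0=G3 v1=E4 (M6)
bar 4: v0=A3 v1=C4 (m3)
bar 5: v0=F3 v1=D4 (M6)
bar 6: v0=E3 v1=C4 (m6)
bar 7: v0=F3 v1=D4 (M6)
bar 8: v0=G3 v1=G4 (P8)
  R1 @ bar2.0: F3/F4 P8 -> A3/A4 P8 similar
  R2 @ bar8.0: F3/D4 M6 -> G3/G4 P8 similar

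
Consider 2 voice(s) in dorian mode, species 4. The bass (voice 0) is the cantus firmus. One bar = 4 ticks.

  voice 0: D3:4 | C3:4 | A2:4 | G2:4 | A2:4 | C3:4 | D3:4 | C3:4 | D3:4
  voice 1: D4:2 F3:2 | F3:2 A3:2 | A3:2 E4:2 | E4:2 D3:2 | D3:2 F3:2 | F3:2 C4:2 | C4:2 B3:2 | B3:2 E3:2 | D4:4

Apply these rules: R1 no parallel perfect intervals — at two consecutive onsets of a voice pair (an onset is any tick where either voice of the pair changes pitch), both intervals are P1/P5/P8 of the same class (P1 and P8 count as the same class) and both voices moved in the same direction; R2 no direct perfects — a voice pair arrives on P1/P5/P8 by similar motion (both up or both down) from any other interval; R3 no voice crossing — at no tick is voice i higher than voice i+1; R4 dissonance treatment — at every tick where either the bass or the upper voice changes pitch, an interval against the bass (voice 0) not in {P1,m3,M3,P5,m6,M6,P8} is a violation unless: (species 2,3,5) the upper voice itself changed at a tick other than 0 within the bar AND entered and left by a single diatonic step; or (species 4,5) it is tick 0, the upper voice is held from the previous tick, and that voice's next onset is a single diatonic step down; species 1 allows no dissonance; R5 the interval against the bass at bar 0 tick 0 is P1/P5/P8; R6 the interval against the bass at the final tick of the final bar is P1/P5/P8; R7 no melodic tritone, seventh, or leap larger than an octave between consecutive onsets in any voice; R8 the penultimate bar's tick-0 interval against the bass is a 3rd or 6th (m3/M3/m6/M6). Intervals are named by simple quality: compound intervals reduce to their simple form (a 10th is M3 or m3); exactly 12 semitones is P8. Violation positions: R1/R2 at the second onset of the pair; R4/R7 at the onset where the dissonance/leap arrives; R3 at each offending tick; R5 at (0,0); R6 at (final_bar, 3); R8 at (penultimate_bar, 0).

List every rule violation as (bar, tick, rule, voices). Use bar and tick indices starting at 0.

bar 0: v0=D3 v1=D4 downbeat P8
bar 1: v0=C3 v1=F3 downbeat P4
bar 2: v0=A2 v1=A3 downbeat P8
bar 3: v0=G2 v1=E4 downbeat M6
bar 4: v0=A2 v1=D3 downbeat P4
bar 5: v0=C3 v1=F3 downbeat P4
bar 6: v0=D3 v1=C4 downbeat m7
bar 7: v0=C3 v1=B3 downbeat M7
bar 8: v0=D3 v1=D4 downbeat P8
  -> R4 @ bar 1 tick 0 v(0, 1): C3/F3 P4 untreated
  -> R7 @ bar 3 tick 2 v(1,): E4->D3 leap 14st
  -> R4 @ bar 4 tick 0 v(0, 1): A2/D3 P4 untreated
  -> R4 @ bar 5 tick 0 v(0, 1): C3/F3 P4 untreated
  -> R4 @ bar 7 tick 0 v(0, 1): C3/B3 M7 untreated
  -> R8 @ bar 7 tick 0 v(0, 1): penult M7 not 3rd/6th
  -> R2 @ bar 8 tick 0 v(0, 1): C3/E3 M3 -> D3/D4 P8 similar
  -> R7 @ bar 8 tick 0 v(1,): E3->D4 leap 10st

(1, 0, R4, (0, 1))
(3, 2, R7, (1,))
(4, 0, R4, (0, 1))
(5, 0, R4, (0, 1))
(7, 0, R4, (0, 1))
(7, 0, R8, (0, 1))
(8, 0, R2, (0, 1))
(8, 0, R7, (1,))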